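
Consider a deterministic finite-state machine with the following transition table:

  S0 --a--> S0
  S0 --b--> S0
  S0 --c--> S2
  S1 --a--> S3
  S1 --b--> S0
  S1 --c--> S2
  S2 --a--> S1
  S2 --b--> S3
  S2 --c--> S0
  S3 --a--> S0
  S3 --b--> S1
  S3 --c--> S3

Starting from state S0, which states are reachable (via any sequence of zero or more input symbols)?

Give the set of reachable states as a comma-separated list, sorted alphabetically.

BFS from S0:
  visit S0: S0--a-->S0 (seen), S0--b-->S0 (seen), S0--c-->S2 (new)
  visit S2: S2--a-->S1 (new), S2--b-->S3 (new), S2--c-->S0 (seen)
  visit S1: S1--a-->S3 (seen), S1--b-->S0 (seen), S1--c-->S2 (seen)
  visit S3: S3--a-->S0 (seen), S3--b-->S1 (seen), S3--c-->S3 (seen)

Answer: S0, S1, S2, S3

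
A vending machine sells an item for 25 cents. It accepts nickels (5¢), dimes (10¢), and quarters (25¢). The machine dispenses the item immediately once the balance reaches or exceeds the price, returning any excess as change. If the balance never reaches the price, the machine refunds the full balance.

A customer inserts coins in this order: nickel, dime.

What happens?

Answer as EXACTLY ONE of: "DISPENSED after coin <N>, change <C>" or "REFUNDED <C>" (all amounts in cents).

Answer: REFUNDED 15

Derivation:
Price: 25¢
Coin 1 (nickel, 5¢): balance = 5¢
Coin 2 (dime, 10¢): balance = 15¢
All coins inserted, balance 15¢ < price 25¢ → REFUND 15¢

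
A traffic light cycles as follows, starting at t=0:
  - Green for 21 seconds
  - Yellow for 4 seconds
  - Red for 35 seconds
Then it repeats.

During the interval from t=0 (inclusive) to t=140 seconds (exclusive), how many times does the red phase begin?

Cycle = 21+4+35 = 60s
red phase starts at t = k*60 + 25 for k=0,1,2,...
Need k*60+25 < 140 → k < 1.917
k ∈ {0, ..., 1} → 2 starts

Answer: 2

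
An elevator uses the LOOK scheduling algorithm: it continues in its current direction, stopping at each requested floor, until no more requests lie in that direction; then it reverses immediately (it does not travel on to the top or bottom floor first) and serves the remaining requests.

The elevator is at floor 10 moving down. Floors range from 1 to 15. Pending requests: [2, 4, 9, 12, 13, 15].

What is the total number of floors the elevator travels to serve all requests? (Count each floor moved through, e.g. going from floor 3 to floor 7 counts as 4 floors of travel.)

Answer: 21

Derivation:
Start at floor 10 moving down, LOOK stop order: [9, 4, 2, 12, 13, 15]
  10 → 9: |9-10| = 1, total = 1
  9 → 4: |4-9| = 5, total = 6
  4 → 2: |2-4| = 2, total = 8
  2 → 12: |12-2| = 10, total = 18
  12 → 13: |13-12| = 1, total = 19
  13 → 15: |15-13| = 2, total = 21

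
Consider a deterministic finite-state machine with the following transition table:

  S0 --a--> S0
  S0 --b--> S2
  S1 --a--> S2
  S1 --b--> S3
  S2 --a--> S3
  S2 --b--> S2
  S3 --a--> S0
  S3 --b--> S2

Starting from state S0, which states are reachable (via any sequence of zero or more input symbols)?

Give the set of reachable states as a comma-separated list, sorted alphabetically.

Answer: S0, S2, S3

Derivation:
BFS from S0:
  visit S0: S0--a-->S0 (seen), S0--b-->S2 (new)
  visit S2: S2--a-->S3 (new), S2--b-->S2 (seen)
  visit S3: S3--a-->S0 (seen), S3--b-->S2 (seen)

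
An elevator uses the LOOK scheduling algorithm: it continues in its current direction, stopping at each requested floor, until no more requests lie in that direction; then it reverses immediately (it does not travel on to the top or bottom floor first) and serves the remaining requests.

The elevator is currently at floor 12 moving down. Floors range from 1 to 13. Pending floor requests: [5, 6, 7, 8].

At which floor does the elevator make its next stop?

Answer: 8

Derivation:
Current floor: 12, direction: down
Requests above: []
Requests below: [5, 6, 7, 8]
Moving down and requests lie below → nearest below is max([5, 6, 7, 8]) = 8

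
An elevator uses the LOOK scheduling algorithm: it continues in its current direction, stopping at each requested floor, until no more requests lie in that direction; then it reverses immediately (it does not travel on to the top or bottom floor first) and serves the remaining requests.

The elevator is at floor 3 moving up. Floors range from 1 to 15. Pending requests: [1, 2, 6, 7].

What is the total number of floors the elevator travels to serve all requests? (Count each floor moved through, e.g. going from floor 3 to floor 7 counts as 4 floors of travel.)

Start at floor 3 moving up, LOOK stop order: [6, 7, 2, 1]
  3 → 6: |6-3| = 3, total = 3
  6 → 7: |7-6| = 1, total = 4
  7 → 2: |2-7| = 5, total = 9
  2 → 1: |1-2| = 1, total = 10

Answer: 10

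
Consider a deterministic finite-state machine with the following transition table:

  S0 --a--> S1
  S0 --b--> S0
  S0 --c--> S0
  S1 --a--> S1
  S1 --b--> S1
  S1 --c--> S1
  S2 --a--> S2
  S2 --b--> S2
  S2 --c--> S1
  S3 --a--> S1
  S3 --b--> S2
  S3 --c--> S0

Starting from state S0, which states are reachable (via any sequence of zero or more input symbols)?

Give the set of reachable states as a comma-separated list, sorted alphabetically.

BFS from S0:
  visit S0: S0--a-->S1 (new), S0--b-->S0 (seen), S0--c-->S0 (seen)
  visit S1: S1--a-->S1 (seen), S1--b-->S1 (seen), S1--c-->S1 (seen)

Answer: S0, S1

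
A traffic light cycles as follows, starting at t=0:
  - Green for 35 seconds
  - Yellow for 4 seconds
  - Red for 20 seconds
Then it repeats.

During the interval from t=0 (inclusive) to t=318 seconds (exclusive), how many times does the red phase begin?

Cycle = 35+4+20 = 59s
red phase starts at t = k*59 + 39 for k=0,1,2,...
Need k*59+39 < 318 → k < 4.729
k ∈ {0, ..., 4} → 5 starts

Answer: 5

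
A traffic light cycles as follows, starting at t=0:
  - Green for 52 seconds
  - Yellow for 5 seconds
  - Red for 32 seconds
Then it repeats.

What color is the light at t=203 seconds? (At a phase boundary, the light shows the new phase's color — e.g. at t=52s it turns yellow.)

Cycle length = 52 + 5 + 32 = 89s
t = 203, phase_t = 203 mod 89 = 25
25 < 52 (green end) → GREEN

Answer: green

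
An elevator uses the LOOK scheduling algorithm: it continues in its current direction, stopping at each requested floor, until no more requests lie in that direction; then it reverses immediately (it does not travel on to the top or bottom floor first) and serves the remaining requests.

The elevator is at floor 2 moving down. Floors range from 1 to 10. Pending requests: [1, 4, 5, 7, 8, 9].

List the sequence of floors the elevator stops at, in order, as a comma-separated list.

Current: 2, moving DOWN
Serve below first (descending): [1]
Then reverse, serve above (ascending): [4, 5, 7, 8, 9]

Answer: 1, 4, 5, 7, 8, 9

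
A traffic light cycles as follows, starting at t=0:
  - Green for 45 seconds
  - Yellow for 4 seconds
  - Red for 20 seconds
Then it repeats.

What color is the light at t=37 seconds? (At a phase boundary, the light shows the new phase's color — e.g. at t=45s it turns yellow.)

Answer: green

Derivation:
Cycle length = 45 + 4 + 20 = 69s
t = 37, phase_t = 37 mod 69 = 37
37 < 45 (green end) → GREEN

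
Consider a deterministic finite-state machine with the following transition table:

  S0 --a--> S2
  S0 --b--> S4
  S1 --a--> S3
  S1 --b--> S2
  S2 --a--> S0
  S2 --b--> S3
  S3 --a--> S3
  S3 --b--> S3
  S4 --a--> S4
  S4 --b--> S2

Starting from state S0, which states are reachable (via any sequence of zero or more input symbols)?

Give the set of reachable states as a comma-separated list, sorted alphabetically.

BFS from S0:
  visit S0: S0--a-->S2 (new), S0--b-->S4 (new)
  visit S2: S2--a-->S0 (seen), S2--b-->S3 (new)
  visit S4: S4--a-->S4 (seen), S4--b-->S2 (seen)
  visit S3: S3--a-->S3 (seen), S3--b-->S3 (seen)

Answer: S0, S2, S3, S4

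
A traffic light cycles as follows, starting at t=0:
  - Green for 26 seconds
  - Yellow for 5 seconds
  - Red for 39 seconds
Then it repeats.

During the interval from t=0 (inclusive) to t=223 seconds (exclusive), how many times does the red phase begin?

Cycle = 26+5+39 = 70s
red phase starts at t = k*70 + 31 for k=0,1,2,...
Need k*70+31 < 223 → k < 2.743
k ∈ {0, ..., 2} → 3 starts

Answer: 3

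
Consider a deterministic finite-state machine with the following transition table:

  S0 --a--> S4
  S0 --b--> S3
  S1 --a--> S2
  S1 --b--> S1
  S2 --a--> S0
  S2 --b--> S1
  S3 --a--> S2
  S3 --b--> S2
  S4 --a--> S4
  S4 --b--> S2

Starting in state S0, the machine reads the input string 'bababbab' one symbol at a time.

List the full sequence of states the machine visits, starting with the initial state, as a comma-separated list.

Start: S0
  read 'b': S0 --b--> S3
  read 'a': S3 --a--> S2
  read 'b': S2 --b--> S1
  read 'a': S1 --a--> S2
  read 'b': S2 --b--> S1
  read 'b': S1 --b--> S1
  read 'a': S1 --a--> S2
  read 'b': S2 --b--> S1

Answer: S0, S3, S2, S1, S2, S1, S1, S2, S1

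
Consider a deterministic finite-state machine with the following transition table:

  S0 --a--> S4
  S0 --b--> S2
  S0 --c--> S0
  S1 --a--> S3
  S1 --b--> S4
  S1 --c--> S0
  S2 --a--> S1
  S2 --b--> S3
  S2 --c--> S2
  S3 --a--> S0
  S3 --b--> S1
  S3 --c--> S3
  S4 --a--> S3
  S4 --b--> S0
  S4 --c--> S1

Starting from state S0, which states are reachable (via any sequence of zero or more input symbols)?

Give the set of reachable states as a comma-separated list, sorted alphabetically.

BFS from S0:
  visit S0: S0--a-->S4 (new), S0--b-->S2 (new), S0--c-->S0 (seen)
  visit S4: S4--a-->S3 (new), S4--b-->S0 (seen), S4--c-->S1 (new)
  visit S2: S2--a-->S1 (seen), S2--b-->S3 (seen), S2--c-->S2 (seen)
  visit S3: S3--a-->S0 (seen), S3--b-->S1 (seen), S3--c-->S3 (seen)
  visit S1: S1--a-->S3 (seen), S1--b-->S4 (seen), S1--c-->S0 (seen)

Answer: S0, S1, S2, S3, S4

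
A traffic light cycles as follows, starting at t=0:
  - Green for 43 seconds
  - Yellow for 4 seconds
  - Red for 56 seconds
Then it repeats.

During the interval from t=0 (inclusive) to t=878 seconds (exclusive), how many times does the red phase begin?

Cycle = 43+4+56 = 103s
red phase starts at t = k*103 + 47 for k=0,1,2,...
Need k*103+47 < 878 → k < 8.068
k ∈ {0, ..., 8} → 9 starts

Answer: 9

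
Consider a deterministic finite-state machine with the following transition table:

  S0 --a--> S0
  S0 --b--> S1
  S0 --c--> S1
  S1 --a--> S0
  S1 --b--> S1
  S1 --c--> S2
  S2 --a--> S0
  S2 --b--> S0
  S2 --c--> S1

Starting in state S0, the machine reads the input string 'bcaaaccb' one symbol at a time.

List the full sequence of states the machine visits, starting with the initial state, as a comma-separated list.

Answer: S0, S1, S2, S0, S0, S0, S1, S2, S0

Derivation:
Start: S0
  read 'b': S0 --b--> S1
  read 'c': S1 --c--> S2
  read 'a': S2 --a--> S0
  read 'a': S0 --a--> S0
  read 'a': S0 --a--> S0
  read 'c': S0 --c--> S1
  read 'c': S1 --c--> S2
  read 'b': S2 --b--> S0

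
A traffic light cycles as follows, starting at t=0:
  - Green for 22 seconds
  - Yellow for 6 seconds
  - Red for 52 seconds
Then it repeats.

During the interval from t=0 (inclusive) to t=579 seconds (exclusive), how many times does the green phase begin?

Cycle = 22+6+52 = 80s
green phase starts at t = k*80 + 0 for k=0,1,2,...
Need k*80+0 < 579 → k < 7.237
k ∈ {0, ..., 7} → 8 starts

Answer: 8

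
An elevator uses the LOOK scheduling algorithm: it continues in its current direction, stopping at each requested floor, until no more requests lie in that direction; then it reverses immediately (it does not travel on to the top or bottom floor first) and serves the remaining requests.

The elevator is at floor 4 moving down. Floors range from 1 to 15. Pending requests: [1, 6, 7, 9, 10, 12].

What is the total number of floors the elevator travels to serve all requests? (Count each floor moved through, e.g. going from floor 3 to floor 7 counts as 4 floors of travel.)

Answer: 14

Derivation:
Start at floor 4 moving down, LOOK stop order: [1, 6, 7, 9, 10, 12]
  4 → 1: |1-4| = 3, total = 3
  1 → 6: |6-1| = 5, total = 8
  6 → 7: |7-6| = 1, total = 9
  7 → 9: |9-7| = 2, total = 11
  9 → 10: |10-9| = 1, total = 12
  10 → 12: |12-10| = 2, total = 14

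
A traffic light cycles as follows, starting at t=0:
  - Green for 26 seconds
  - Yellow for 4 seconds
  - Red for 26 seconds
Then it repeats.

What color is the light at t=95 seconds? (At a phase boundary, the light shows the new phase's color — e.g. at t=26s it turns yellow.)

Answer: red

Derivation:
Cycle length = 26 + 4 + 26 = 56s
t = 95, phase_t = 95 mod 56 = 39
39 >= 30 → RED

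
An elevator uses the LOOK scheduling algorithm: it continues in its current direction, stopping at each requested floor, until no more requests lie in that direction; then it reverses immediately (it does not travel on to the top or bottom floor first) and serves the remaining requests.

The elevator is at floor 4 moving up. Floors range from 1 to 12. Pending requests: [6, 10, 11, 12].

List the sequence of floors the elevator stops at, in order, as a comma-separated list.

Current: 4, moving UP
Serve above first (ascending): [6, 10, 11, 12]
Then reverse, serve below (descending): []

Answer: 6, 10, 11, 12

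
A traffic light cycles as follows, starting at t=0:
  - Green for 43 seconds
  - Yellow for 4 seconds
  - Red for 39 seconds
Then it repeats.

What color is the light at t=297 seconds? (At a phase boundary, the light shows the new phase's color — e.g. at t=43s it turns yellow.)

Answer: green

Derivation:
Cycle length = 43 + 4 + 39 = 86s
t = 297, phase_t = 297 mod 86 = 39
39 < 43 (green end) → GREEN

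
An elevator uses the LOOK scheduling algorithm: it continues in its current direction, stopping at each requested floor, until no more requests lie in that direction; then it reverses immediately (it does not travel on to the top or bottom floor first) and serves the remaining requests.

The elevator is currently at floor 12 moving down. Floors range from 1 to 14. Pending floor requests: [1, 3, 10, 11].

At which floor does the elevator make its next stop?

Answer: 11

Derivation:
Current floor: 12, direction: down
Requests above: []
Requests below: [1, 3, 10, 11]
Moving down and requests lie below → nearest below is max([1, 3, 10, 11]) = 11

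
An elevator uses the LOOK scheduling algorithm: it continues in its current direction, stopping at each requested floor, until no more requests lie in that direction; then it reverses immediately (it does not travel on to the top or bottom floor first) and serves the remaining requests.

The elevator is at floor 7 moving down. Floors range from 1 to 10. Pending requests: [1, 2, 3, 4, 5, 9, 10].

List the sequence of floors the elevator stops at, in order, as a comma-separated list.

Answer: 5, 4, 3, 2, 1, 9, 10

Derivation:
Current: 7, moving DOWN
Serve below first (descending): [5, 4, 3, 2, 1]
Then reverse, serve above (ascending): [9, 10]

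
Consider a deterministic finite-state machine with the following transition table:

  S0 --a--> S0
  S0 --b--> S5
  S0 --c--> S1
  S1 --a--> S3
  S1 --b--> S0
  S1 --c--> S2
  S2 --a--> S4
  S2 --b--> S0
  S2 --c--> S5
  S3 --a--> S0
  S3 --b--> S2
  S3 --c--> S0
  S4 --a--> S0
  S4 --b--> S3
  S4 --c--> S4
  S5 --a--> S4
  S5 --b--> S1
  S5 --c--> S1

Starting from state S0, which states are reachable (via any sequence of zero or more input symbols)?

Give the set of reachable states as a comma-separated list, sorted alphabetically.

Answer: S0, S1, S2, S3, S4, S5

Derivation:
BFS from S0:
  visit S0: S0--a-->S0 (seen), S0--b-->S5 (new), S0--c-->S1 (new)
  visit S5: S5--a-->S4 (new), S5--b-->S1 (seen), S5--c-->S1 (seen)
  visit S1: S1--a-->S3 (new), S1--b-->S0 (seen), S1--c-->S2 (new)
  visit S4: S4--a-->S0 (seen), S4--b-->S3 (seen), S4--c-->S4 (seen)
  visit S3: S3--a-->S0 (seen), S3--b-->S2 (seen), S3--c-->S0 (seen)
  visit S2: S2--a-->S4 (seen), S2--b-->S0 (seen), S2--c-->S5 (seen)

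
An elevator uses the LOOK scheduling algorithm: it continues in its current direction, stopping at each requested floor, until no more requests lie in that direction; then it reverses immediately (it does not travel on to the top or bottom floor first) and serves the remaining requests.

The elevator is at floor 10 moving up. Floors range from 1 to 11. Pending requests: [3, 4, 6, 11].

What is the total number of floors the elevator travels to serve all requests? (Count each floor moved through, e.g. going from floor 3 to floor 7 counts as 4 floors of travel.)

Start at floor 10 moving up, LOOK stop order: [11, 6, 4, 3]
  10 → 11: |11-10| = 1, total = 1
  11 → 6: |6-11| = 5, total = 6
  6 → 4: |4-6| = 2, total = 8
  4 → 3: |3-4| = 1, total = 9

Answer: 9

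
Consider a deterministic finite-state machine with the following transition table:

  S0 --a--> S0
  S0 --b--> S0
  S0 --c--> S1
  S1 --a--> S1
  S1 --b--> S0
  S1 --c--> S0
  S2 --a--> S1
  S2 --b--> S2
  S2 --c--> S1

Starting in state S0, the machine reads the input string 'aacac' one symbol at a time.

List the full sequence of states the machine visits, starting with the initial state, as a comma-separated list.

Answer: S0, S0, S0, S1, S1, S0

Derivation:
Start: S0
  read 'a': S0 --a--> S0
  read 'a': S0 --a--> S0
  read 'c': S0 --c--> S1
  read 'a': S1 --a--> S1
  read 'c': S1 --c--> S0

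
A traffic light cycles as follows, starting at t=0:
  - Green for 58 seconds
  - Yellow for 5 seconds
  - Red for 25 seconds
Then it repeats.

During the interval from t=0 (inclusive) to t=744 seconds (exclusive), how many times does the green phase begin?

Answer: 9

Derivation:
Cycle = 58+5+25 = 88s
green phase starts at t = k*88 + 0 for k=0,1,2,...
Need k*88+0 < 744 → k < 8.455
k ∈ {0, ..., 8} → 9 starts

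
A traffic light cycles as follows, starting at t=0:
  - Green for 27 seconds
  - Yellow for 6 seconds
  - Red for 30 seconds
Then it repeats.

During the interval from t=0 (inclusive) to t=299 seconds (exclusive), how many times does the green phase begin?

Answer: 5

Derivation:
Cycle = 27+6+30 = 63s
green phase starts at t = k*63 + 0 for k=0,1,2,...
Need k*63+0 < 299 → k < 4.746
k ∈ {0, ..., 4} → 5 starts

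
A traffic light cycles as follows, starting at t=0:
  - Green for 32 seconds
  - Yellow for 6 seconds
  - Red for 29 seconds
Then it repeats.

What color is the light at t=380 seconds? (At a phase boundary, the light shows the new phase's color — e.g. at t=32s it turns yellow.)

Cycle length = 32 + 6 + 29 = 67s
t = 380, phase_t = 380 mod 67 = 45
45 >= 38 → RED

Answer: red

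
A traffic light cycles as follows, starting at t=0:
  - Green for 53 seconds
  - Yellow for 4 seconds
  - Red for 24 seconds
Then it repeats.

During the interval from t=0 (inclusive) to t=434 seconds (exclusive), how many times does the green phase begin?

Answer: 6

Derivation:
Cycle = 53+4+24 = 81s
green phase starts at t = k*81 + 0 for k=0,1,2,...
Need k*81+0 < 434 → k < 5.358
k ∈ {0, ..., 5} → 6 starts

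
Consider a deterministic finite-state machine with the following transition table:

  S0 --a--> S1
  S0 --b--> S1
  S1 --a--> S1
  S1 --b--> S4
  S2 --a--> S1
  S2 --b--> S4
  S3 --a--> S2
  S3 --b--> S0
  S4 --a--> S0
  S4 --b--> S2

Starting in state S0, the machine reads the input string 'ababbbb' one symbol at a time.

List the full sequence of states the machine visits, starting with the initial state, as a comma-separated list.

Answer: S0, S1, S4, S0, S1, S4, S2, S4

Derivation:
Start: S0
  read 'a': S0 --a--> S1
  read 'b': S1 --b--> S4
  read 'a': S4 --a--> S0
  read 'b': S0 --b--> S1
  read 'b': S1 --b--> S4
  read 'b': S4 --b--> S2
  read 'b': S2 --b--> S4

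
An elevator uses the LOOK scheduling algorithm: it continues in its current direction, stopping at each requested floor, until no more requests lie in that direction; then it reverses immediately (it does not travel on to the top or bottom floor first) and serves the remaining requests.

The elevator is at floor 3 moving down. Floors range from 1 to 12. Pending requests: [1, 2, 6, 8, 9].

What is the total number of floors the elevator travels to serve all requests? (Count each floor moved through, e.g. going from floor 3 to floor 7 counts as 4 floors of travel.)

Answer: 10

Derivation:
Start at floor 3 moving down, LOOK stop order: [2, 1, 6, 8, 9]
  3 → 2: |2-3| = 1, total = 1
  2 → 1: |1-2| = 1, total = 2
  1 → 6: |6-1| = 5, total = 7
  6 → 8: |8-6| = 2, total = 9
  8 → 9: |9-8| = 1, total = 10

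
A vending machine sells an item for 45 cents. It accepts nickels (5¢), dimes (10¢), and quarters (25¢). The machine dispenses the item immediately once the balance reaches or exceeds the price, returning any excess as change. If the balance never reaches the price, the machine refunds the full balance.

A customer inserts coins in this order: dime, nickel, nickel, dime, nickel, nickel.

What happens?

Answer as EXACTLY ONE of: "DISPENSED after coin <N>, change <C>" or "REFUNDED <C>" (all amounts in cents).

Price: 45¢
Coin 1 (dime, 10¢): balance = 10¢
Coin 2 (nickel, 5¢): balance = 15¢
Coin 3 (nickel, 5¢): balance = 20¢
Coin 4 (dime, 10¢): balance = 30¢
Coin 5 (nickel, 5¢): balance = 35¢
Coin 6 (nickel, 5¢): balance = 40¢
All coins inserted, balance 40¢ < price 45¢ → REFUND 40¢

Answer: REFUNDED 40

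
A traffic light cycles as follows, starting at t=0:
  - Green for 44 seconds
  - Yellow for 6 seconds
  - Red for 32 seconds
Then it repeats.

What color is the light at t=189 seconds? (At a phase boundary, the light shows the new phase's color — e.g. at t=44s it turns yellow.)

Cycle length = 44 + 6 + 32 = 82s
t = 189, phase_t = 189 mod 82 = 25
25 < 44 (green end) → GREEN

Answer: green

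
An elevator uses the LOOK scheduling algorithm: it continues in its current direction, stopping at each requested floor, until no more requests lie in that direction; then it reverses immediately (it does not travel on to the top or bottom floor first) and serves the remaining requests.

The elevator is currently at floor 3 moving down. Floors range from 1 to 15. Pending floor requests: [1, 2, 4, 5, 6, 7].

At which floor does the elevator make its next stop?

Answer: 2

Derivation:
Current floor: 3, direction: down
Requests above: [4, 5, 6, 7]
Requests below: [1, 2]
Moving down and requests lie below → nearest below is max([1, 2]) = 2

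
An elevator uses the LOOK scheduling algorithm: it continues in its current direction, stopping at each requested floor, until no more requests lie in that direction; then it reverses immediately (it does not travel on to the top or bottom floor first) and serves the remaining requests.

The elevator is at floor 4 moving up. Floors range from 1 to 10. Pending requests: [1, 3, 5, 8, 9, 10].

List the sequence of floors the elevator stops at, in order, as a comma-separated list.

Current: 4, moving UP
Serve above first (ascending): [5, 8, 9, 10]
Then reverse, serve below (descending): [3, 1]

Answer: 5, 8, 9, 10, 3, 1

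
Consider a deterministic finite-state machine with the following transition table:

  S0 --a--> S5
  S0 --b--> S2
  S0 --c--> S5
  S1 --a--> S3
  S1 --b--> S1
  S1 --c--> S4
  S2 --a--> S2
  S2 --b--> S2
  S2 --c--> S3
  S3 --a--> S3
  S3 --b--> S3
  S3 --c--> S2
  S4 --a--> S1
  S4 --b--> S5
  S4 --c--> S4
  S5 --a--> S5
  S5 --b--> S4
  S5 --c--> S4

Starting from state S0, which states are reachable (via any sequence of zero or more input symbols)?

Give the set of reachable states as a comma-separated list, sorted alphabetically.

BFS from S0:
  visit S0: S0--a-->S5 (new), S0--b-->S2 (new), S0--c-->S5 (seen)
  visit S5: S5--a-->S5 (seen), S5--b-->S4 (new), S5--c-->S4 (seen)
  visit S2: S2--a-->S2 (seen), S2--b-->S2 (seen), S2--c-->S3 (new)
  visit S4: S4--a-->S1 (new), S4--b-->S5 (seen), S4--c-->S4 (seen)
  visit S3: S3--a-->S3 (seen), S3--b-->S3 (seen), S3--c-->S2 (seen)
  visit S1: S1--a-->S3 (seen), S1--b-->S1 (seen), S1--c-->S4 (seen)

Answer: S0, S1, S2, S3, S4, S5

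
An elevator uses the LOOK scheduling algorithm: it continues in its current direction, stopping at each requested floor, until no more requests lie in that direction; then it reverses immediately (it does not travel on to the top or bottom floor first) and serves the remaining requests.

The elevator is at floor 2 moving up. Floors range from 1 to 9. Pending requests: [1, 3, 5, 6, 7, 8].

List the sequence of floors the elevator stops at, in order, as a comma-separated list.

Answer: 3, 5, 6, 7, 8, 1

Derivation:
Current: 2, moving UP
Serve above first (ascending): [3, 5, 6, 7, 8]
Then reverse, serve below (descending): [1]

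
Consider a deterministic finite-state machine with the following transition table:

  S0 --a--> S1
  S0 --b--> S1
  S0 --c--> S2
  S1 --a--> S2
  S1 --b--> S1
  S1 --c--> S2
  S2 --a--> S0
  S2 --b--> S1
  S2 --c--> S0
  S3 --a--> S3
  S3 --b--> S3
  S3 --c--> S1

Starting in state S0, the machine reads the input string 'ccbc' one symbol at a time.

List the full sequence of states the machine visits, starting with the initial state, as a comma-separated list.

Answer: S0, S2, S0, S1, S2

Derivation:
Start: S0
  read 'c': S0 --c--> S2
  read 'c': S2 --c--> S0
  read 'b': S0 --b--> S1
  read 'c': S1 --c--> S2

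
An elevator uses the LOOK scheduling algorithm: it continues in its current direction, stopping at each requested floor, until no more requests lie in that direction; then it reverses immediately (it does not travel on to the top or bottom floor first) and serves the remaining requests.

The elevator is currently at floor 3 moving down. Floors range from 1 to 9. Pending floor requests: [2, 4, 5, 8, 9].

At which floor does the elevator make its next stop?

Answer: 2

Derivation:
Current floor: 3, direction: down
Requests above: [4, 5, 8, 9]
Requests below: [2]
Moving down and requests lie below → nearest below is max([2]) = 2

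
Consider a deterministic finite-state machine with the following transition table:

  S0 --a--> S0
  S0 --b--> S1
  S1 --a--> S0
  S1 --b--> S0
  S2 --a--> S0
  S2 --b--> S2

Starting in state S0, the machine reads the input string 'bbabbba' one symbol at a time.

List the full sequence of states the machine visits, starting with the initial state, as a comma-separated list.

Start: S0
  read 'b': S0 --b--> S1
  read 'b': S1 --b--> S0
  read 'a': S0 --a--> S0
  read 'b': S0 --b--> S1
  read 'b': S1 --b--> S0
  read 'b': S0 --b--> S1
  read 'a': S1 --a--> S0

Answer: S0, S1, S0, S0, S1, S0, S1, S0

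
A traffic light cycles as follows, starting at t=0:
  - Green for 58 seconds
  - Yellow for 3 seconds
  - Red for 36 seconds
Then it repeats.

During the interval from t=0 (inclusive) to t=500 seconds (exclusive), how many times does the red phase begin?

Cycle = 58+3+36 = 97s
red phase starts at t = k*97 + 61 for k=0,1,2,...
Need k*97+61 < 500 → k < 4.526
k ∈ {0, ..., 4} → 5 starts

Answer: 5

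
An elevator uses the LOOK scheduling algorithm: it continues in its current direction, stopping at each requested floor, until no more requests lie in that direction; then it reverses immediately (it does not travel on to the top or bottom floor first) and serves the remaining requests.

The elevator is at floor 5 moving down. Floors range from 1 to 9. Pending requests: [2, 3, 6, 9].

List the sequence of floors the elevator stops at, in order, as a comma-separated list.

Answer: 3, 2, 6, 9

Derivation:
Current: 5, moving DOWN
Serve below first (descending): [3, 2]
Then reverse, serve above (ascending): [6, 9]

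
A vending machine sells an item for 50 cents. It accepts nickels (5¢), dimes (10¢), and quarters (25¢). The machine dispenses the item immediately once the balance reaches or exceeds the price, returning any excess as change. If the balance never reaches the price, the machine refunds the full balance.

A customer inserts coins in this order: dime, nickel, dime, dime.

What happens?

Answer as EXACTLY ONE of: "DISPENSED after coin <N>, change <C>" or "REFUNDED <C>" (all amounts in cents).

Price: 50¢
Coin 1 (dime, 10¢): balance = 10¢
Coin 2 (nickel, 5¢): balance = 15¢
Coin 3 (dime, 10¢): balance = 25¢
Coin 4 (dime, 10¢): balance = 35¢
All coins inserted, balance 35¢ < price 50¢ → REFUND 35¢

Answer: REFUNDED 35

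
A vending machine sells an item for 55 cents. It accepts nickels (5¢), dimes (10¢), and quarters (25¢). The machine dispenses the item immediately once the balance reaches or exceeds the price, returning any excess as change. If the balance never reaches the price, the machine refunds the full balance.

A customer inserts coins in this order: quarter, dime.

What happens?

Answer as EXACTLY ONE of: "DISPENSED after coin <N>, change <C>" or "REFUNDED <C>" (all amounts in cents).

Answer: REFUNDED 35

Derivation:
Price: 55¢
Coin 1 (quarter, 25¢): balance = 25¢
Coin 2 (dime, 10¢): balance = 35¢
All coins inserted, balance 35¢ < price 55¢ → REFUND 35¢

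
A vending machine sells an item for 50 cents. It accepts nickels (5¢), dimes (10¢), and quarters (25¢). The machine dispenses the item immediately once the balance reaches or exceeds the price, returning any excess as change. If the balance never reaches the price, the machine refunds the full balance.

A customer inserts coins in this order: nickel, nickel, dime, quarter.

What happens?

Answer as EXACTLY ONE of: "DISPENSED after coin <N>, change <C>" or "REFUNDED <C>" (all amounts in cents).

Price: 50¢
Coin 1 (nickel, 5¢): balance = 5¢
Coin 2 (nickel, 5¢): balance = 10¢
Coin 3 (dime, 10¢): balance = 20¢
Coin 4 (quarter, 25¢): balance = 45¢
All coins inserted, balance 45¢ < price 50¢ → REFUND 45¢

Answer: REFUNDED 45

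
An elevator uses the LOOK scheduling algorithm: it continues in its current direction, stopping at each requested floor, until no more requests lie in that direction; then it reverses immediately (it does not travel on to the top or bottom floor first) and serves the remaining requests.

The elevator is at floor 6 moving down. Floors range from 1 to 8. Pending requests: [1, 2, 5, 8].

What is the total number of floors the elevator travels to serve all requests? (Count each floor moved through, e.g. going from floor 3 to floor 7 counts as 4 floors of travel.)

Start at floor 6 moving down, LOOK stop order: [5, 2, 1, 8]
  6 → 5: |5-6| = 1, total = 1
  5 → 2: |2-5| = 3, total = 4
  2 → 1: |1-2| = 1, total = 5
  1 → 8: |8-1| = 7, total = 12

Answer: 12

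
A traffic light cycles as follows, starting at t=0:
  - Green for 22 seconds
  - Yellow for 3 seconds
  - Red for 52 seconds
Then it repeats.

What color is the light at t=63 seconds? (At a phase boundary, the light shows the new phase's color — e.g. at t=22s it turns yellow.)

Cycle length = 22 + 3 + 52 = 77s
t = 63, phase_t = 63 mod 77 = 63
63 >= 25 → RED

Answer: red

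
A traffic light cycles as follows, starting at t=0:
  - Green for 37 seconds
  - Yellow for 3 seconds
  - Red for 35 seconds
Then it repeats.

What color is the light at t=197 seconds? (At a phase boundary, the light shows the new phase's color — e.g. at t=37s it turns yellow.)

Answer: red

Derivation:
Cycle length = 37 + 3 + 35 = 75s
t = 197, phase_t = 197 mod 75 = 47
47 >= 40 → RED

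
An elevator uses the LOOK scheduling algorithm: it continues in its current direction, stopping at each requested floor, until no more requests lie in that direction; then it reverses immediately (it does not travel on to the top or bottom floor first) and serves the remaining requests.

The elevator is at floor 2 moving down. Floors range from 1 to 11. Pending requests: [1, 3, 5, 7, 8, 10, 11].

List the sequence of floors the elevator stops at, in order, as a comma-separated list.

Current: 2, moving DOWN
Serve below first (descending): [1]
Then reverse, serve above (ascending): [3, 5, 7, 8, 10, 11]

Answer: 1, 3, 5, 7, 8, 10, 11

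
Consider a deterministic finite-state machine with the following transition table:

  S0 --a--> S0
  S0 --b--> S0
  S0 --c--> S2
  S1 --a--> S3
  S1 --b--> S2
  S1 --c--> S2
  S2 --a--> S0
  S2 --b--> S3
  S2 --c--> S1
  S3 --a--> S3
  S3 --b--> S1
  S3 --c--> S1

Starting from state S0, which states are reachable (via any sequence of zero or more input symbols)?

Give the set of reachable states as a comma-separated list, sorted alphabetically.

BFS from S0:
  visit S0: S0--a-->S0 (seen), S0--b-->S0 (seen), S0--c-->S2 (new)
  visit S2: S2--a-->S0 (seen), S2--b-->S3 (new), S2--c-->S1 (new)
  visit S3: S3--a-->S3 (seen), S3--b-->S1 (seen), S3--c-->S1 (seen)
  visit S1: S1--a-->S3 (seen), S1--b-->S2 (seen), S1--c-->S2 (seen)

Answer: S0, S1, S2, S3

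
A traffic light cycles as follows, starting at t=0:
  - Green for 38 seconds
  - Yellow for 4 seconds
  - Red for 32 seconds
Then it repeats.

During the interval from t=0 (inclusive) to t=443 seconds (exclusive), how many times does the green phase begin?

Answer: 6

Derivation:
Cycle = 38+4+32 = 74s
green phase starts at t = k*74 + 0 for k=0,1,2,...
Need k*74+0 < 443 → k < 5.986
k ∈ {0, ..., 5} → 6 starts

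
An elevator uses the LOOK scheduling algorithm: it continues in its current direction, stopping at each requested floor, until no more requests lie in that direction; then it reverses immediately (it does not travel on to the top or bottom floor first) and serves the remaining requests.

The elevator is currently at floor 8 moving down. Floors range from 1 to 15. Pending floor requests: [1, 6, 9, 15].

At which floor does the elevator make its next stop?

Answer: 6

Derivation:
Current floor: 8, direction: down
Requests above: [9, 15]
Requests below: [1, 6]
Moving down and requests lie below → nearest below is max([1, 6]) = 6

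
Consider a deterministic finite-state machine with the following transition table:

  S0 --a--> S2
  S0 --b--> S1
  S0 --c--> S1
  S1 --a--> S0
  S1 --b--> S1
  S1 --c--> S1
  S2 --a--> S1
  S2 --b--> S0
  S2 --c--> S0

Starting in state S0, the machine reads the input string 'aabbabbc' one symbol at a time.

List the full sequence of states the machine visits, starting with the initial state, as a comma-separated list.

Answer: S0, S2, S1, S1, S1, S0, S1, S1, S1

Derivation:
Start: S0
  read 'a': S0 --a--> S2
  read 'a': S2 --a--> S1
  read 'b': S1 --b--> S1
  read 'b': S1 --b--> S1
  read 'a': S1 --a--> S0
  read 'b': S0 --b--> S1
  read 'b': S1 --b--> S1
  read 'c': S1 --c--> S1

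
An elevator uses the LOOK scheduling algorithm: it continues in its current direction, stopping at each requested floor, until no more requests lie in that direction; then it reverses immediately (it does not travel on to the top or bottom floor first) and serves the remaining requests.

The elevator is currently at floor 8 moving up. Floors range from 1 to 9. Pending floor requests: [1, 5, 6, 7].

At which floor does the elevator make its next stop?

Current floor: 8, direction: up
Requests above: []
Requests below: [1, 5, 6, 7]
Moving up but no requests above → reverse; nearest below is max([1, 5, 6, 7]) = 7

Answer: 7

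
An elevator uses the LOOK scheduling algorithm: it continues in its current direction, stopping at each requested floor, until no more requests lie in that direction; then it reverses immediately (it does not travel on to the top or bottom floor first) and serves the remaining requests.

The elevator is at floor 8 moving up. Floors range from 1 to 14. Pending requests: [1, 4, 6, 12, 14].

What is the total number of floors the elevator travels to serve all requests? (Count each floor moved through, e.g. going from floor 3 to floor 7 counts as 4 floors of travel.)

Answer: 19

Derivation:
Start at floor 8 moving up, LOOK stop order: [12, 14, 6, 4, 1]
  8 → 12: |12-8| = 4, total = 4
  12 → 14: |14-12| = 2, total = 6
  14 → 6: |6-14| = 8, total = 14
  6 → 4: |4-6| = 2, total = 16
  4 → 1: |1-4| = 3, total = 19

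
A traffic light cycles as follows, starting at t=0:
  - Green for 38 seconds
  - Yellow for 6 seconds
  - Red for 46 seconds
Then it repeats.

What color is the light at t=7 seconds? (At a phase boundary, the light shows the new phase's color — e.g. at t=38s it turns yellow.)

Answer: green

Derivation:
Cycle length = 38 + 6 + 46 = 90s
t = 7, phase_t = 7 mod 90 = 7
7 < 38 (green end) → GREEN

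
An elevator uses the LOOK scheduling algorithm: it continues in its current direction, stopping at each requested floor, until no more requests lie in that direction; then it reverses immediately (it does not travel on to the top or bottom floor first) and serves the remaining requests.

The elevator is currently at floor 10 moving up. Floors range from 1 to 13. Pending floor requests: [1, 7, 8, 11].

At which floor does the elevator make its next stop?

Answer: 11

Derivation:
Current floor: 10, direction: up
Requests above: [11]
Requests below: [1, 7, 8]
Moving up and requests lie above → nearest above is min([11]) = 11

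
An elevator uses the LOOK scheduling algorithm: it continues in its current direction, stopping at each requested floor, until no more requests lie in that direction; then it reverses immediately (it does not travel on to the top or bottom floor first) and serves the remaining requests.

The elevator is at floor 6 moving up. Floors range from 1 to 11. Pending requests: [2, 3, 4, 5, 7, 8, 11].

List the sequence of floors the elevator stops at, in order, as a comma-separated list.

Current: 6, moving UP
Serve above first (ascending): [7, 8, 11]
Then reverse, serve below (descending): [5, 4, 3, 2]

Answer: 7, 8, 11, 5, 4, 3, 2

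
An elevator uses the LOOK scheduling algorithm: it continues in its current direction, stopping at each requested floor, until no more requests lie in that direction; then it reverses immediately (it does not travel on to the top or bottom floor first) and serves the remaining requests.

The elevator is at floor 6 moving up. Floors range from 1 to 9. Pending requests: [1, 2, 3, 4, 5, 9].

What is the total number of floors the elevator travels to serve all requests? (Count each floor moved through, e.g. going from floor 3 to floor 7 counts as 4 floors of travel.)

Answer: 11

Derivation:
Start at floor 6 moving up, LOOK stop order: [9, 5, 4, 3, 2, 1]
  6 → 9: |9-6| = 3, total = 3
  9 → 5: |5-9| = 4, total = 7
  5 → 4: |4-5| = 1, total = 8
  4 → 3: |3-4| = 1, total = 9
  3 → 2: |2-3| = 1, total = 10
  2 → 1: |1-2| = 1, total = 11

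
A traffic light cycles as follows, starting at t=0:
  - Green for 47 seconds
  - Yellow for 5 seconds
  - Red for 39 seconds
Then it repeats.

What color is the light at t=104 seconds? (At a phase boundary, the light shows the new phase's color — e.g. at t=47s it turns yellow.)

Answer: green

Derivation:
Cycle length = 47 + 5 + 39 = 91s
t = 104, phase_t = 104 mod 91 = 13
13 < 47 (green end) → GREEN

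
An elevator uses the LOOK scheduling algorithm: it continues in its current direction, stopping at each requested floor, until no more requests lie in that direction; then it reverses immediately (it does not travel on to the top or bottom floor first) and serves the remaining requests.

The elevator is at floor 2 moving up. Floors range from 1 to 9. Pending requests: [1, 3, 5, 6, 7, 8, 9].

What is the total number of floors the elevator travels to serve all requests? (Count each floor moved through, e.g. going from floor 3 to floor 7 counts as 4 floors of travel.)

Start at floor 2 moving up, LOOK stop order: [3, 5, 6, 7, 8, 9, 1]
  2 → 3: |3-2| = 1, total = 1
  3 → 5: |5-3| = 2, total = 3
  5 → 6: |6-5| = 1, total = 4
  6 → 7: |7-6| = 1, total = 5
  7 → 8: |8-7| = 1, total = 6
  8 → 9: |9-8| = 1, total = 7
  9 → 1: |1-9| = 8, total = 15

Answer: 15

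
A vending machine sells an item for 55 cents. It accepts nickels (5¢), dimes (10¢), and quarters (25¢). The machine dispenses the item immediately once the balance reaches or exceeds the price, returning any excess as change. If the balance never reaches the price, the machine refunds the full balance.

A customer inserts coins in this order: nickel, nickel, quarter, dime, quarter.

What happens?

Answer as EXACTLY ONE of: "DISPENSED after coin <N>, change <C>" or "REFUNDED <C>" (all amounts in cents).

Answer: DISPENSED after coin 5, change 15

Derivation:
Price: 55¢
Coin 1 (nickel, 5¢): balance = 5¢
Coin 2 (nickel, 5¢): balance = 10¢
Coin 3 (quarter, 25¢): balance = 35¢
Coin 4 (dime, 10¢): balance = 45¢
Coin 5 (quarter, 25¢): balance = 70¢
  → balance >= price → DISPENSE, change = 70 - 55 = 15¢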